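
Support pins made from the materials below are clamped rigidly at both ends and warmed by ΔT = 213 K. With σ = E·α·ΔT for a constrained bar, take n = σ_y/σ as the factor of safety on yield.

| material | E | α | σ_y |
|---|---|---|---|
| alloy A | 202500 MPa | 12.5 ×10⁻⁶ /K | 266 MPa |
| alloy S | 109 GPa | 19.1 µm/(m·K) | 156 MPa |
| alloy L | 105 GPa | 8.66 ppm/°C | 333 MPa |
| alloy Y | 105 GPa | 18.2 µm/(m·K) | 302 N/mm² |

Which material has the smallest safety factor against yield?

alloy S

Per material, after unit conversion:
  alloy A: E = 202.5, α = 12.5, σ_y = 266.0 → σ = 539 MPa, n = 0.493
  alloy S: E = 109.0, α = 19.1, σ_y = 156.0 → σ = 443 MPa, n = 0.352
  alloy L: E = 105.0, α = 8.66, σ_y = 333.0 → σ = 194 MPa, n = 1.72
  alloy Y: E = 105.0, α = 18.2, σ_y = 302.0 → σ = 407 MPa, n = 0.742
The minimum is alloy S at n = 0.352.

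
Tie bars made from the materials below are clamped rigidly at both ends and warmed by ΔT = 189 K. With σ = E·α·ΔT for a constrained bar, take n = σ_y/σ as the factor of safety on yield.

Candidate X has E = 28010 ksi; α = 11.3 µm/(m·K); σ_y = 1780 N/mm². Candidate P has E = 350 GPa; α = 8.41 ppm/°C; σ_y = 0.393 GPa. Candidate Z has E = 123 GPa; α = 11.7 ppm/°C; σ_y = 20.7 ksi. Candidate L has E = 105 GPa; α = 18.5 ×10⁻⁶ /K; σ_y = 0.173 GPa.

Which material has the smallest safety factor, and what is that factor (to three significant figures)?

candidate L, n = 0.471

With everything in SI (GPa, ×10⁻⁶/K, MPa):
  candidate X: E = 193.1, α = 11.3, σ_y = 1780 → σ = 412 MPa, n = 4.32
  candidate P: E = 350.0, α = 8.41, σ_y = 393.0 → σ = 556 MPa, n = 0.706
  candidate Z: E = 123.0, α = 11.7, σ_y = 142.7 → σ = 272 MPa, n = 0.525
  candidate L: E = 105.0, α = 18.5, σ_y = 173.0 → σ = 367 MPa, n = 0.471
Smallest n: candidate L with n = 0.471.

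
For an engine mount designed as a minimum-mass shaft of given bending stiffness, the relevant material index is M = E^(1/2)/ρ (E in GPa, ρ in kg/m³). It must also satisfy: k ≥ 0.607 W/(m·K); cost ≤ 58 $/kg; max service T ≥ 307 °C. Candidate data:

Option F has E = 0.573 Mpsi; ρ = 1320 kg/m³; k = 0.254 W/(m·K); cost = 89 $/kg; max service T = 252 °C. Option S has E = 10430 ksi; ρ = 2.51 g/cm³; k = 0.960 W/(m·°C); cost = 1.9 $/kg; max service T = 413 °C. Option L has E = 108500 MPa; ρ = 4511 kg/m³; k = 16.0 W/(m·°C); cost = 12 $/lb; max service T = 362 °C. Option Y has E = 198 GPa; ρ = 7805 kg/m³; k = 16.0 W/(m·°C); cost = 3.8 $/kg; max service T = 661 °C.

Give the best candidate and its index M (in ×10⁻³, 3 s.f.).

Screen on constraints: k ≥ 0.607 W/(m·K); cost ≤ 58 $/kg; max service T ≥ 307 °C. Survivors: option S, option L, option Y.
In SI units:
  option S: E = 71.91 GPa, ρ = 2510 kg/m³
  option L: E = 108.5 GPa, ρ = 4511 kg/m³
  option Y: E = 198.0 GPa, ρ = 7805 kg/m³
  option S: M = 3.38×10⁻³
  option L: M = 2.31×10⁻³
  option Y: M = 1.80×10⁻³
The maximum is for option S.

option S, M = 3.38×10⁻³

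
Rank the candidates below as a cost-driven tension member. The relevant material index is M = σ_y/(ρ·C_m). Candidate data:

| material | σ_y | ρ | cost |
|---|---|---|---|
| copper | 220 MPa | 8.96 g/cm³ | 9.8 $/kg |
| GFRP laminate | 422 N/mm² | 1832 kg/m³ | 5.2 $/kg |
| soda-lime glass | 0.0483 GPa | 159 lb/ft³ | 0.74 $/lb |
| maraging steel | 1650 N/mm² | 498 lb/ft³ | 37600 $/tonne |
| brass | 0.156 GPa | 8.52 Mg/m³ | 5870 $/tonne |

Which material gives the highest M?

Convert each candidate to consistent units, then evaluate M:
  copper: σ_y = 220.0 MPa, ρ = 8960 kg/m³, cost = 9.800 $/kg
  GFRP laminate: σ_y = 422.0 MPa, ρ = 1832 kg/m³, cost = 5.200 $/kg
  soda-lime glass: σ_y = 48.30 MPa, ρ = 2547 kg/m³, cost = 1.631 $/kg
  maraging steel: σ_y = 1650 MPa, ρ = 7977 kg/m³, cost = 37.60 $/kg
  brass: σ_y = 156.0 MPa, ρ = 8520 kg/m³, cost = 5.870 $/kg
  GFRP laminate: M = 44.3 kN·m per $
  soda-lime glass: M = 11.6 kN·m per $
  maraging steel: M = 5.50 kN·m per $
  brass: M = 3.12 kN·m per $
  copper: M = 2.51 kN·m per $
GFRP laminate has the largest M.

GFRP laminate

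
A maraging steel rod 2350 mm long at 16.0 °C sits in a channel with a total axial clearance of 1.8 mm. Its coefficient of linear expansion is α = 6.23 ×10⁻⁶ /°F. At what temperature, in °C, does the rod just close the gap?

α = 6.23×10⁻⁶/°F × 9/5 = 11.2×10⁻⁶/K.
α·L₀·ΔT = 1.8 mm ⇒ ΔT = 1.8 / (11.2×10⁻⁶ × 2350.0) = 68.30 K.
T = 16.0 + 68.30 = 84.30 °C.

84.3 °C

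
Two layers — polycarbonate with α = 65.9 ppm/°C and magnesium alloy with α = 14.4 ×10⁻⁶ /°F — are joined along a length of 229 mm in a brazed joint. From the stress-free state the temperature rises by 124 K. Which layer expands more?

polycarbonate

magnesium alloy: α = 14.4×10⁻⁶/°F × 9/5 = 25.9×10⁻⁶/K.
α(polycarbonate) = 65.9×10⁻⁶/K vs α(magnesium alloy) = 25.9×10⁻⁶/K.
Higher α expands more for the same ΔT: polycarbonate.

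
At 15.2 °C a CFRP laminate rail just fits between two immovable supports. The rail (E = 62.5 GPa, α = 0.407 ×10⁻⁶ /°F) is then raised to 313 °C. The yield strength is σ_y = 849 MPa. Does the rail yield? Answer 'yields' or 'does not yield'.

α = 0.407×10⁻⁶/°F × 9/5 = 0.733×10⁻⁶/K.
ΔT = 297.8 K. Constrained thermal stress σ = E·α·ΔT = 62.50×10³ MPa × 0.733×10⁻⁶ × 297.8 = 13.6 MPa (compressive).
Compare to σ_y = 849 MPa: σ < σ_y, so it does not yield.

does not yield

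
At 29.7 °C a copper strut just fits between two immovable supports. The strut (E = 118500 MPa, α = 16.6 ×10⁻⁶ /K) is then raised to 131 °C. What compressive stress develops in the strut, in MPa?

E = 118500 MPa = 118.5 GPa.
ΔT = 101.3 K. Constrained thermal stress σ = E·α·ΔT = 118.5×10³ MPa × 16.6×10⁻⁶ × 101.3 = 199 MPa (compressive).

199 MPa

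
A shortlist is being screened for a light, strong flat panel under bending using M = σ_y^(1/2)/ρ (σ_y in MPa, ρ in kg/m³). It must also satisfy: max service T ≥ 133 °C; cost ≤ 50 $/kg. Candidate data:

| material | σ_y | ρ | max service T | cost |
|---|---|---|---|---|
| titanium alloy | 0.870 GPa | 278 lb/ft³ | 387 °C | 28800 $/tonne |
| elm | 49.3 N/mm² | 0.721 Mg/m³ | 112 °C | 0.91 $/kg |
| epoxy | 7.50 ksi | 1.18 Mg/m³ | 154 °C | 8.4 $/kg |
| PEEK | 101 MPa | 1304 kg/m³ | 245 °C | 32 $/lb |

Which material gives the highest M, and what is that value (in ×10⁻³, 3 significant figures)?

titanium alloy, M = 6.62×10⁻³

Screen on constraints: max service T ≥ 133 °C; cost ≤ 50 $/kg. Survivors: titanium alloy, epoxy.
In SI units:
  titanium alloy: σ_y = 870.0 MPa, ρ = 4453 kg/m³
  epoxy: σ_y = 51.71 MPa, ρ = 1180 kg/m³
  titanium alloy: M = 6.62×10⁻³
  epoxy: M = 6.09×10⁻³
Titanium alloy has the largest M.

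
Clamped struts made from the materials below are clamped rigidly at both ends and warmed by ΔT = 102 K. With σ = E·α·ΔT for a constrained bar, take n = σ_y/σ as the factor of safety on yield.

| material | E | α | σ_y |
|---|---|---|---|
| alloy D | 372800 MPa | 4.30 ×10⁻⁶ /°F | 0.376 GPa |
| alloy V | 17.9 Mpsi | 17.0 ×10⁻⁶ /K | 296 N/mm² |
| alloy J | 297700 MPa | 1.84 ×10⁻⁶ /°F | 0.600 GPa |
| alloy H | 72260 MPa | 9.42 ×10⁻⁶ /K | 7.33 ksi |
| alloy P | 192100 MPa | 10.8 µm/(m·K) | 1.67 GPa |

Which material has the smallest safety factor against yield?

alloy H

In consistent units (E in GPa, α in ×10⁻⁶/K, σ_y in MPa):
  alloy D: E = 372.8, α = 7.74, σ_y = 376.0 → σ = 294 MPa, n = 1.28
  alloy V: E = 123.4, α = 17.0, σ_y = 296.0 → σ = 214 MPa, n = 1.38
  alloy J: E = 297.7, α = 3.31, σ_y = 600.0 → σ = 101 MPa, n = 5.97
  alloy H: E = 72.26, α = 9.42, σ_y = 50.54 → σ = 69.4 MPa, n = 0.728
  alloy P: E = 192.1, α = 10.8, σ_y = 1670 → σ = 212 MPa, n = 7.89
Smallest n: alloy H with n = 0.728.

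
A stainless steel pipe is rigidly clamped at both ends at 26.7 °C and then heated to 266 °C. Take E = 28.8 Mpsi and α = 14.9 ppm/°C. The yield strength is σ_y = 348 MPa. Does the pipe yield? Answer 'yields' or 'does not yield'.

yields

E = 28.8 Mpsi = 198.6 GPa.
ΔT = 239.3 K. Constrained thermal stress σ = E·α·ΔT = 198.6×10³ MPa × 14.9×10⁻⁶ × 239.3 = 708 MPa (compressive).
Compare to σ_y = 348 MPa: σ ≥ σ_y, so it yields.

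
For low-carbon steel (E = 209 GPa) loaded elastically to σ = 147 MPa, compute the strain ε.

7.03×10⁻⁴

ε = σ/E = 147 / 209000 = 7.03×10⁻⁴.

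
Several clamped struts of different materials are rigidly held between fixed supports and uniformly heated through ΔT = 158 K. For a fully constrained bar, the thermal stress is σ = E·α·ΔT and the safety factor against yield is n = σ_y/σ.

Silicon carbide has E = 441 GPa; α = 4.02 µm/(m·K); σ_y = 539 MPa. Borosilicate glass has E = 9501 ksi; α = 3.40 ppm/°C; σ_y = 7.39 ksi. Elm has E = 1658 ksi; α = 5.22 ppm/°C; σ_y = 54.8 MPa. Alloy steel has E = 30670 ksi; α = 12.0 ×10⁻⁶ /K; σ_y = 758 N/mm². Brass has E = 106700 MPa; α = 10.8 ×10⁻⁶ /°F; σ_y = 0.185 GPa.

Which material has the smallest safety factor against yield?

brass

Converting E to GPa, α to ×10⁻⁶/K, σ_y to MPa, then σ and n for each:
  silicon carbide: E = 441.0, α = 4.02, σ_y = 539.0 → σ = 280 MPa, n = 1.92
  borosilicate glass: E = 65.51, α = 3.40, σ_y = 50.95 → σ = 35.2 MPa, n = 1.45
  elm: E = 11.43, α = 5.22, σ_y = 54.80 → σ = 9.43 MPa, n = 5.81
  alloy steel: E = 211.5, α = 12.0, σ_y = 758.0 → σ = 401 MPa, n = 1.89
  brass: E = 106.7, α = 19.4, σ_y = 185.0 → σ = 328 MPa, n = 0.564
Brass has the lowest safety factor, n = 0.564.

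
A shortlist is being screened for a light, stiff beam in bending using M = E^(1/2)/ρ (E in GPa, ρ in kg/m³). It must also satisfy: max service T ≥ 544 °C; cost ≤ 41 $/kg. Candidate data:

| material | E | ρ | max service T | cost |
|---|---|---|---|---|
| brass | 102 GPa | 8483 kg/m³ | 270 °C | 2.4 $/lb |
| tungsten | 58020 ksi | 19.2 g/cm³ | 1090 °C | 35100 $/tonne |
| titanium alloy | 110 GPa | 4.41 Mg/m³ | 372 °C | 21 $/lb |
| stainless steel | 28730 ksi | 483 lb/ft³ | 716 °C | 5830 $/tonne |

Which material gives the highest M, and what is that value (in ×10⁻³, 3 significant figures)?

stainless steel, M = 1.82×10⁻³

Screen on constraints: max service T ≥ 544 °C; cost ≤ 41 $/kg. Survivors: tungsten, stainless steel.
Convert each candidate to consistent units, then evaluate M:
  tungsten: E = 400.0 GPa, ρ = 19200 kg/m³
  stainless steel: E = 198.1 GPa, ρ = 7737 kg/m³
  stainless steel: M = 1.82×10⁻³
  tungsten: M = 1.04×10⁻³
Stainless steel has the largest M.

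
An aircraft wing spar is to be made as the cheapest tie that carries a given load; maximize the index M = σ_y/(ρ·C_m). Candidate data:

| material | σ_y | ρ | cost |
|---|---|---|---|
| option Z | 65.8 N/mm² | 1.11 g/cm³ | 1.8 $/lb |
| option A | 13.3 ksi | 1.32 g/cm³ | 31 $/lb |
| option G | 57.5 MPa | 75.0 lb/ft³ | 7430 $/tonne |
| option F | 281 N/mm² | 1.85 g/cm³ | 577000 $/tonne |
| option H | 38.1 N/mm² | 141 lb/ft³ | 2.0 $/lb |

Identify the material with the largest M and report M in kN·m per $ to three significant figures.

Putting every candidate on a common basis:
  option Z: σ_y = 65.80 MPa, ρ = 1110 kg/m³, cost = 3.968 $/kg
  option A: σ_y = 91.70 MPa, ρ = 1320 kg/m³, cost = 68.34 $/kg
  option G: σ_y = 57.50 MPa, ρ = 1201 kg/m³, cost = 7.430 $/kg
  option F: σ_y = 281.0 MPa, ρ = 1850 kg/m³, cost = 577.0 $/kg
  option H: σ_y = 38.10 MPa, ρ = 2259 kg/m³, cost = 4.409 $/kg
  option Z: M = 14.9 kN·m per $
  option G: M = 6.44 kN·m per $
  option H: M = 3.83 kN·m per $
  option A: M = 1.02 kN·m per $
  option F: M = 0.263 kN·m per $
Option Z ranks first.

option Z, M = 14.9 kN·m per $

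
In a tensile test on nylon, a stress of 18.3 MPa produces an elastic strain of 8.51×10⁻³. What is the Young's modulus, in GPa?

E = σ/ε = 18.3 MPa / 8.51×10⁻³ = 2150 MPa = 2.15 GPa.

2.15 GPa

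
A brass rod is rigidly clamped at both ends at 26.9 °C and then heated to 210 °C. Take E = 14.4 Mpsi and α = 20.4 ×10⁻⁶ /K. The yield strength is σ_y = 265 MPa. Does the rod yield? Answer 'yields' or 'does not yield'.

E = 14.4 Mpsi = 99.28 GPa.
ΔT = 183.1 K. Constrained thermal stress σ = E·α·ΔT = 99.28×10³ MPa × 20.4×10⁻⁶ × 183.1 = 371 MPa (compressive).
Compare to σ_y = 265 MPa: σ ≥ σ_y, so it yields.

yields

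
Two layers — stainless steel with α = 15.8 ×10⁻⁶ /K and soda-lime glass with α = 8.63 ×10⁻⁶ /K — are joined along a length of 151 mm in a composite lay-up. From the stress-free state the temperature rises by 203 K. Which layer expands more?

stainless steel

α(stainless steel) = 15.8×10⁻⁶/K vs α(soda-lime glass) = 8.63×10⁻⁶/K.
Higher α expands more for the same ΔT: stainless steel.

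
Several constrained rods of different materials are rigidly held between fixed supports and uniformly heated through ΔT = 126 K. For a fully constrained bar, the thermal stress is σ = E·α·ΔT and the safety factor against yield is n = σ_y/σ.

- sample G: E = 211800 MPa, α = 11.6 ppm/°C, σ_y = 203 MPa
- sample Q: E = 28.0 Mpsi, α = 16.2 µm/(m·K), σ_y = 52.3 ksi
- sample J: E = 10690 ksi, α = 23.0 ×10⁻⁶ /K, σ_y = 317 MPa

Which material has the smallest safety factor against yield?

sample G

Converting E to GPa, α to ×10⁻⁶/K, σ_y to MPa, then σ and n for each:
  sample G: E = 211.8, α = 11.6, σ_y = 203.0 → σ = 310 MPa, n = 0.656
  sample Q: E = 193.1, α = 16.2, σ_y = 360.6 → σ = 394 MPa, n = 0.915
  sample J: E = 73.70, α = 23.0, σ_y = 317.0 → σ = 214 MPa, n = 1.48
Sample G has the lowest safety factor, n = 0.656.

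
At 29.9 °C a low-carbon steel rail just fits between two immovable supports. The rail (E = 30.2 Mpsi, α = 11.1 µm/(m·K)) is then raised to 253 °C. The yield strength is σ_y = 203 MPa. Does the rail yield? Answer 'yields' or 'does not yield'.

E = 30.2 Mpsi = 208.2 GPa.
ΔT = 223.1 K. Constrained thermal stress σ = E·α·ΔT = 208.2×10³ MPa × 11.1×10⁻⁶ × 223.1 = 516 MPa (compressive).
Compare to σ_y = 203 MPa: σ ≥ σ_y, so it yields.

yields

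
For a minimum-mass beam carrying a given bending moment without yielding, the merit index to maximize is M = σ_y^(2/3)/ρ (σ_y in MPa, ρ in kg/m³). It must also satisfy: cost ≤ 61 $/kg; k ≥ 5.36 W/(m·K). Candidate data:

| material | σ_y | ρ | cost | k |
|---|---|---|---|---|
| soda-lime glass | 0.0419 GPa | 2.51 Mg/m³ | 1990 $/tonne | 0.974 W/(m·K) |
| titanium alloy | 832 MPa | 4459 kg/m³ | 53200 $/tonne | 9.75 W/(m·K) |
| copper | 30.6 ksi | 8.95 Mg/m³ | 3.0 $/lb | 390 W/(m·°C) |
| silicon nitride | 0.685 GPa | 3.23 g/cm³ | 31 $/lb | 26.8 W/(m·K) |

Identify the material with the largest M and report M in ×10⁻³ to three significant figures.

titanium alloy, M = 19.8×10⁻³

Screen on constraints: cost ≤ 61 $/kg; k ≥ 5.36 W/(m·K). Survivors: titanium alloy, copper.
In SI units:
  titanium alloy: σ_y = 832.0 MPa, ρ = 4459 kg/m³
  copper: σ_y = 211.0 MPa, ρ = 8950 kg/m³
  titanium alloy: M = 19.8×10⁻³
  copper: M = 3.96×10⁻³
Highest index: titanium alloy.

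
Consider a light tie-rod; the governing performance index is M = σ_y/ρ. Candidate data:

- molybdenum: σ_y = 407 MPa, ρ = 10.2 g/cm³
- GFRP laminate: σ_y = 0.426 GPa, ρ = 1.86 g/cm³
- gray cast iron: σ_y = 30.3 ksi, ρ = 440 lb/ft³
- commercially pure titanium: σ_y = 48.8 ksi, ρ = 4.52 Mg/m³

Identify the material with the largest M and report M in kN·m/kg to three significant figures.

GFRP laminate, M = 229 kN·m/kg

Convert each candidate to consistent units, then evaluate M:
  molybdenum: σ_y = 407.0 MPa, ρ = 10200 kg/m³
  GFRP laminate: σ_y = 426.0 MPa, ρ = 1860 kg/m³
  gray cast iron: σ_y = 208.9 MPa, ρ = 7048 kg/m³
  commercially pure titanium: σ_y = 336.5 MPa, ρ = 4520 kg/m³
  GFRP laminate: M = 229 kN·m/kg
  commercially pure titanium: M = 74.4 kN·m/kg
  molybdenum: M = 39.9 kN·m/kg
  gray cast iron: M = 29.6 kN·m/kg
GFRP laminate ranks first.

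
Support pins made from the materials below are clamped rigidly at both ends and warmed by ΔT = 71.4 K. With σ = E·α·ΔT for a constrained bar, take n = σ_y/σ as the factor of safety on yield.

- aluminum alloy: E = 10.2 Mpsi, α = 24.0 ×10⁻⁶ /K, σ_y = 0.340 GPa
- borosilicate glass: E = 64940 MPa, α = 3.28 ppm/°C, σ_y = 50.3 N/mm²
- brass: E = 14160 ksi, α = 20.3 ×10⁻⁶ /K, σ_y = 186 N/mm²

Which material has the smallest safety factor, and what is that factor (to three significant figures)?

Converting E to GPa, α to ×10⁻⁶/K, σ_y to MPa, then σ and n for each:
  aluminum alloy: E = 70.33, α = 24.0, σ_y = 340.0 → σ = 121 MPa, n = 2.82
  borosilicate glass: E = 64.94, α = 3.28, σ_y = 50.30 → σ = 15.2 MPa, n = 3.31
  brass: E = 97.63, α = 20.3, σ_y = 186.0 → σ = 142 MPa, n = 1.31
Brass has the lowest safety factor, n = 1.31.

brass, n = 1.31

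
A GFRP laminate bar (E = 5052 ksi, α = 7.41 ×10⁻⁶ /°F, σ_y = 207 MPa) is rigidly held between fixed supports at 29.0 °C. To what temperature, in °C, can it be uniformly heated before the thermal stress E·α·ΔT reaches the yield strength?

E = 5052 ksi = 34.83 GPa.
α = 7.41×10⁻⁶/°F × 9/5 = 13.3×10⁻⁶/K.
E·α·ΔT = 207.0 MPa ⇒ ΔT = 207.0 / (34.83×10³ × 13.3×10⁻⁶) = 445.6 K.
T = 29.0 + 445.6 = 474.6 °C.

475 °C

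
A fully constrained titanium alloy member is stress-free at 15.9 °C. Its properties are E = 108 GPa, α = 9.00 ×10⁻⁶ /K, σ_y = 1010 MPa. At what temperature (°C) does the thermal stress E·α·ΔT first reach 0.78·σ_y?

826 °C

E·α·ΔT = 787.8 MPa ⇒ ΔT = 787.8 / (108.0×10³ × 9.00×10⁻⁶) = 810.5 K.
T = 15.9 + 810.5 = 826.4 °C.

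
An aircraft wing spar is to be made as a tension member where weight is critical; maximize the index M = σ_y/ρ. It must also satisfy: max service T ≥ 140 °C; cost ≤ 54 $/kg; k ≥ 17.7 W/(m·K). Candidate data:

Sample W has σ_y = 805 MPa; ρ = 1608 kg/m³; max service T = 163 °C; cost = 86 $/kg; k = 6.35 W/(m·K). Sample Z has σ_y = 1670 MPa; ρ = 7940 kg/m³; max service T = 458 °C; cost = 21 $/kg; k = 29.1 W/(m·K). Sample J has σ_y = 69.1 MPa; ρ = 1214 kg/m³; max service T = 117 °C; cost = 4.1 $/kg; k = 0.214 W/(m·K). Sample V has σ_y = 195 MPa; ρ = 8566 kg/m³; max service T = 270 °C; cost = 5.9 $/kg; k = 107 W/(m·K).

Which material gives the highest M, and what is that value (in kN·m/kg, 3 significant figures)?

Screen on constraints: max service T ≥ 140 °C; cost ≤ 54 $/kg; k ≥ 17.7 W/(m·K). Survivors: sample Z, sample V.
Per-candidate index values:
  sample Z: M = 210 kN·m/kg
  sample V: M = 22.8 kN·m/kg
Sample Z has the largest M.

sample Z, M = 210 kN·m/kg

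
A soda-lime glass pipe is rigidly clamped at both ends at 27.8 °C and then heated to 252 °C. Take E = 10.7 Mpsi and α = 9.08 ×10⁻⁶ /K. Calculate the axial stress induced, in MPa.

E = 10.7 Mpsi = 73.77 GPa.
ΔT = 224.2 K. Constrained thermal stress σ = E·α·ΔT = 73.77×10³ MPa × 9.08×10⁻⁶ × 224.2 = 150 MPa (compressive).

150 MPa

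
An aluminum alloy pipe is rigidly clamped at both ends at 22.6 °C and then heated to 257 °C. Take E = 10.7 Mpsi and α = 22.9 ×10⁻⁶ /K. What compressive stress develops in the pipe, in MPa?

396 MPa

E = 10.7 Mpsi = 73.77 GPa.
ΔT = 234.4 K. Constrained thermal stress σ = E·α·ΔT = 73.77×10³ MPa × 22.9×10⁻⁶ × 234.4 = 396 MPa (compressive).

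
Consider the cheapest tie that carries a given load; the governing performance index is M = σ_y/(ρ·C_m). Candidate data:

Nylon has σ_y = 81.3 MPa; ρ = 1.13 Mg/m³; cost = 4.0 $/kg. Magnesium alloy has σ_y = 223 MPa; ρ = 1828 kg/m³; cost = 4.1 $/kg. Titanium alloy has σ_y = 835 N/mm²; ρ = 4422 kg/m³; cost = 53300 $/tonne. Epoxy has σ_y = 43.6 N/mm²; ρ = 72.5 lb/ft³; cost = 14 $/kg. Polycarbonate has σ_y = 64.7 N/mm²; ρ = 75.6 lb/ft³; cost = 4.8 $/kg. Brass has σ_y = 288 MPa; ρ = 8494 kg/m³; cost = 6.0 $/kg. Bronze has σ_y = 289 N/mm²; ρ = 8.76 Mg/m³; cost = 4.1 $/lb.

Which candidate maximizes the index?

magnesium alloy

In SI units:
  nylon: σ_y = 81.30 MPa, ρ = 1130 kg/m³, cost = 4.000 $/kg
  magnesium alloy: σ_y = 223.0 MPa, ρ = 1828 kg/m³, cost = 4.100 $/kg
  titanium alloy: σ_y = 835.0 MPa, ρ = 4422 kg/m³, cost = 53.30 $/kg
  epoxy: σ_y = 43.60 MPa, ρ = 1161 kg/m³, cost = 14.00 $/kg
  polycarbonate: σ_y = 64.70 MPa, ρ = 1211 kg/m³, cost = 4.800 $/kg
  brass: σ_y = 288.0 MPa, ρ = 8494 kg/m³, cost = 6.000 $/kg
  bronze: σ_y = 289.0 MPa, ρ = 8760 kg/m³, cost = 9.039 $/kg
  magnesium alloy: M = 29.8 kN·m per $
  nylon: M = 18.0 kN·m per $
  polycarbonate: M = 11.1 kN·m per $
  brass: M = 5.65 kN·m per $
  bronze: M = 3.65 kN·m per $
  titanium alloy: M = 3.54 kN·m per $
  epoxy: M = 2.68 kN·m per $
Highest index: magnesium alloy.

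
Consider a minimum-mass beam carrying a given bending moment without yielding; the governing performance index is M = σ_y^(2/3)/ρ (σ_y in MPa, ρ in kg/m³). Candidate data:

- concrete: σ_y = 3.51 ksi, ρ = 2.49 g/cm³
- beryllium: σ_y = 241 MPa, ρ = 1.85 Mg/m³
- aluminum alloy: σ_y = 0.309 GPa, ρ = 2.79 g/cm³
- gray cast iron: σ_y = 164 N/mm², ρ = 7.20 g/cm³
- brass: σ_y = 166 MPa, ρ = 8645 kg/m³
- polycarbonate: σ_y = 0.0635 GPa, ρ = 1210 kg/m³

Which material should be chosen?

In SI units:
  concrete: σ_y = 24.20 MPa, ρ = 2490 kg/m³
  beryllium: σ_y = 241.0 MPa, ρ = 1850 kg/m³
  aluminum alloy: σ_y = 309.0 MPa, ρ = 2790 kg/m³
  gray cast iron: σ_y = 164.0 MPa, ρ = 7200 kg/m³
  brass: σ_y = 166.0 MPa, ρ = 8645 kg/m³
  polycarbonate: σ_y = 63.50 MPa, ρ = 1210 kg/m³
  beryllium: M = 20.9×10⁻³
  aluminum alloy: M = 16.4×10⁻³
  polycarbonate: M = 13.2×10⁻³
  gray cast iron: M = 4.16×10⁻³
  brass: M = 3.49×10⁻³
  concrete: M = 3.36×10⁻³
Beryllium ranks first.

beryllium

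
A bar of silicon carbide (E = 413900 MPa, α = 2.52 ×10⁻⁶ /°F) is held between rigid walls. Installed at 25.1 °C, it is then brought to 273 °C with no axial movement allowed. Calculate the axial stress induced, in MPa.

465 MPa

E = 413900 MPa = 413.9 GPa.
α = 2.52×10⁻⁶/°F × 9/5 = 4.54×10⁻⁶/K.
ΔT = 247.9 K. Constrained thermal stress σ = E·α·ΔT = 413.9×10³ MPa × 4.54×10⁻⁶ × 247.9 = 465 MPa (compressive).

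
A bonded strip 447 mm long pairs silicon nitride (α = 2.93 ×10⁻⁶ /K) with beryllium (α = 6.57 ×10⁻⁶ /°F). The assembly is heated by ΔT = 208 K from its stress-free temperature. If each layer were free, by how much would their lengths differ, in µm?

827 µm

beryllium: α = 6.57×10⁻⁶/°F × 9/5 = 11.8×10⁻⁶/K.
Δα = |2.93 − 11.8|×10⁻⁶/K = 8.90×10⁻⁶/K.
ΔL_mismatch = Δα·L·ΔT = 8.90×10⁻⁶ × 447.0 mm × 208.0 K = 827 µm.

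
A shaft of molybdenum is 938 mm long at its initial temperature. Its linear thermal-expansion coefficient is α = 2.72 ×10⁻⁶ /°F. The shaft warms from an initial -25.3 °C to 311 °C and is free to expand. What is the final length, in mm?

Convert α: 2.72×10⁻⁶/°F × (9/5) = 4.90×10⁻⁶/K.
ΔT = 311 − (-25.3) = 336.3 K.
ΔL = α·L₀·ΔT = 4.90×10⁻⁶ × 938 mm × 336.3 K = 1.54 mm.
L = L₀ + ΔL = 938 + 1.54 = 939.54 mm.

939.54 mm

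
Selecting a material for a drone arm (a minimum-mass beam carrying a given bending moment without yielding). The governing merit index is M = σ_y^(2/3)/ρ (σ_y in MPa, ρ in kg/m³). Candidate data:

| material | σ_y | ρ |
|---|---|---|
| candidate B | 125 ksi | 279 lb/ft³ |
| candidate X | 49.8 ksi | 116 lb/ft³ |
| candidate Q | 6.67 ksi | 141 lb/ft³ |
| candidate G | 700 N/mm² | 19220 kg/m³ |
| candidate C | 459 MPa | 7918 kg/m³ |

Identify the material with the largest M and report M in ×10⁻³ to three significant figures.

After converting to SI:
  candidate B: σ_y = 861.8 MPa, ρ = 4469 kg/m³
  candidate X: σ_y = 343.4 MPa, ρ = 1858 kg/m³
  candidate Q: σ_y = 45.99 MPa, ρ = 2259 kg/m³
  candidate G: σ_y = 700.0 MPa, ρ = 19220 kg/m³
  candidate C: σ_y = 459.0 MPa, ρ = 7918 kg/m³
  candidate X: M = 26.4×10⁻³
  candidate B: M = 20.3×10⁻³
  candidate C: M = 7.51×10⁻³
  candidate Q: M = 5.68×10⁻³
  candidate G: M = 4.10×10⁻³
Candidate X has the largest M.

candidate X, M = 26.4×10⁻³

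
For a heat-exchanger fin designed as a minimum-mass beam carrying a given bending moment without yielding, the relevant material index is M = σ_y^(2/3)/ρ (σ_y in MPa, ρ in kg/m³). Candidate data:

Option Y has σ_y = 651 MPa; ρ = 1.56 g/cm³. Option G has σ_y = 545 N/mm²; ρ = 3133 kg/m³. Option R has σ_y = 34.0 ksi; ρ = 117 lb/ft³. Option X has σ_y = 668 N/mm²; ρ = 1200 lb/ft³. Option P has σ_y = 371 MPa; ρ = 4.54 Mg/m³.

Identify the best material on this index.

Normalizing units and computing the index:
  option Y: σ_y = 651.0 MPa, ρ = 1560 kg/m³
  option G: σ_y = 545.0 MPa, ρ = 3133 kg/m³
  option R: σ_y = 234.4 MPa, ρ = 1874 kg/m³
  option X: σ_y = 668.0 MPa, ρ = 19220 kg/m³
  option P: σ_y = 371.0 MPa, ρ = 4540 kg/m³
  option Y: M = 48.1×10⁻³
  option G: M = 21.3×10⁻³
  option R: M = 20.3×10⁻³
  option P: M = 11.4×10⁻³
  option X: M = 3.98×10⁻³
Highest index: option Y.

option Y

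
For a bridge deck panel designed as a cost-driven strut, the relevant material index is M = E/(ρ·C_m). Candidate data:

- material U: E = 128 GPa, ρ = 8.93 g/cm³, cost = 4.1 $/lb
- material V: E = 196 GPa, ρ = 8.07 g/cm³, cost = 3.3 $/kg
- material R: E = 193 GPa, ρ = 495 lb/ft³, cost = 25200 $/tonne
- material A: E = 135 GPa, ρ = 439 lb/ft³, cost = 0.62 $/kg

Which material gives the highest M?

material A

Convert each candidate to consistent units, then evaluate M:
  material U: E = 128.0 GPa, ρ = 8930 kg/m³, cost = 9.039 $/kg
  material V: E = 196.0 GPa, ρ = 8070 kg/m³, cost = 3.300 $/kg
  material R: E = 193.0 GPa, ρ = 7929 kg/m³, cost = 25.20 $/kg
  material A: E = 135.0 GPa, ρ = 7032 kg/m³, cost = 0.6200 $/kg
  material A: M = 31.0 MN·m per $
  material V: M = 7.36 MN·m per $
  material U: M = 1.59 MN·m per $
  material R: M = 0.966 MN·m per $
Highest index: material A.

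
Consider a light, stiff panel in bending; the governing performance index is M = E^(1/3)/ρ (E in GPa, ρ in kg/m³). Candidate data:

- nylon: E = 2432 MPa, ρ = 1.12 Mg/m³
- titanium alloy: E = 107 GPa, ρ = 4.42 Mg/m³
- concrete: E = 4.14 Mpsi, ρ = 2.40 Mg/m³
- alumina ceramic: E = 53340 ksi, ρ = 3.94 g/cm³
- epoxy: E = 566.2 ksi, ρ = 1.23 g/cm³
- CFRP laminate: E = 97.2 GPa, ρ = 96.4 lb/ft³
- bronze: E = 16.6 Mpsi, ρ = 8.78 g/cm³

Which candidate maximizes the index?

Convert each candidate to consistent units, then evaluate M:
  nylon: E = 2.432 GPa, ρ = 1120 kg/m³
  titanium alloy: E = 107.0 GPa, ρ = 4420 kg/m³
  concrete: E = 28.54 GPa, ρ = 2400 kg/m³
  alumina ceramic: E = 367.8 GPa, ρ = 3940 kg/m³
  epoxy: E = 3.904 GPa, ρ = 1230 kg/m³
  CFRP laminate: E = 97.20 GPa, ρ = 1544 kg/m³
  bronze: E = 114.5 GPa, ρ = 8780 kg/m³
  CFRP laminate: M = 2.98×10⁻³
  alumina ceramic: M = 1.82×10⁻³
  epoxy: M = 1.28×10⁻³
  concrete: M = 1.27×10⁻³
  nylon: M = 1.20×10⁻³
  titanium alloy: M = 1.07×10⁻³
  bronze: M = 0.553×10⁻³
Highest index: CFRP laminate.

CFRP laminate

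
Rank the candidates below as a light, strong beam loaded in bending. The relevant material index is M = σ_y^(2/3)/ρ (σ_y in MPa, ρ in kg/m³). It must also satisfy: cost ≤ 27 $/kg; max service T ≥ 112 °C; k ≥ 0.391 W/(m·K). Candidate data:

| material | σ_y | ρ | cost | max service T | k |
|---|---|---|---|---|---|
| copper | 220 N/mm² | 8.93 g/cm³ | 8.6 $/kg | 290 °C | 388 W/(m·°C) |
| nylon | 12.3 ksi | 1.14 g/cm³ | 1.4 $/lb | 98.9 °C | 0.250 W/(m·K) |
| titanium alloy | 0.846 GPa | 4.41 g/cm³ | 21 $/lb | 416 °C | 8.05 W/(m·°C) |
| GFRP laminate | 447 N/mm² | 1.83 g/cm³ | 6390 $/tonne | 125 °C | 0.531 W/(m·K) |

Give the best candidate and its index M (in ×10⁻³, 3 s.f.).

GFRP laminate, M = 31.9×10⁻³

Screen on constraints: cost ≤ 27 $/kg; max service T ≥ 112 °C; k ≥ 0.391 W/(m·K). Survivors: copper, GFRP laminate.
In SI units:
  copper: σ_y = 220.0 MPa, ρ = 8930 kg/m³
  GFRP laminate: σ_y = 447.0 MPa, ρ = 1830 kg/m³
  GFRP laminate: M = 31.9×10⁻³
  copper: M = 4.08×10⁻³
The maximum is for GFRP laminate.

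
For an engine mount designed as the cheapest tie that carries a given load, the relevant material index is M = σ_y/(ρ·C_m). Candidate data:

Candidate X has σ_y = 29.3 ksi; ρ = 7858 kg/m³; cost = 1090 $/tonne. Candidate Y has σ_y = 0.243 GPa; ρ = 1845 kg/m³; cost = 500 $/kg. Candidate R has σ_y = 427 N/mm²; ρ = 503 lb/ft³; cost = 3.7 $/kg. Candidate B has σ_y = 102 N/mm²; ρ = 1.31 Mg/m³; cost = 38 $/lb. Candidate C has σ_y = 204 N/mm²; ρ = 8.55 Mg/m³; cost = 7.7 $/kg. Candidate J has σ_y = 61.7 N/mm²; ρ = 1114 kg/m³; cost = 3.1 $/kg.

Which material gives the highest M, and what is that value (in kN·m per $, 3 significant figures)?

Convert each candidate to consistent units, then evaluate M:
  candidate X: σ_y = 202.0 MPa, ρ = 7858 kg/m³, cost = 1.090 $/kg
  candidate Y: σ_y = 243.0 MPa, ρ = 1845 kg/m³, cost = 500.0 $/kg
  candidate R: σ_y = 427.0 MPa, ρ = 8057 kg/m³, cost = 3.700 $/kg
  candidate B: σ_y = 102.0 MPa, ρ = 1310 kg/m³, cost = 83.77 $/kg
  candidate C: σ_y = 204.0 MPa, ρ = 8550 kg/m³, cost = 7.700 $/kg
  candidate J: σ_y = 61.70 MPa, ρ = 1114 kg/m³, cost = 3.100 $/kg
  candidate X: M = 23.6 kN·m per $
  candidate J: M = 17.9 kN·m per $
  candidate R: M = 14.3 kN·m per $
  candidate C: M = 3.10 kN·m per $
  candidate B: M = 0.929 kN·m per $
  candidate Y: M = 0.263 kN·m per $
The maximum is for candidate X.

candidate X, M = 23.6 kN·m per $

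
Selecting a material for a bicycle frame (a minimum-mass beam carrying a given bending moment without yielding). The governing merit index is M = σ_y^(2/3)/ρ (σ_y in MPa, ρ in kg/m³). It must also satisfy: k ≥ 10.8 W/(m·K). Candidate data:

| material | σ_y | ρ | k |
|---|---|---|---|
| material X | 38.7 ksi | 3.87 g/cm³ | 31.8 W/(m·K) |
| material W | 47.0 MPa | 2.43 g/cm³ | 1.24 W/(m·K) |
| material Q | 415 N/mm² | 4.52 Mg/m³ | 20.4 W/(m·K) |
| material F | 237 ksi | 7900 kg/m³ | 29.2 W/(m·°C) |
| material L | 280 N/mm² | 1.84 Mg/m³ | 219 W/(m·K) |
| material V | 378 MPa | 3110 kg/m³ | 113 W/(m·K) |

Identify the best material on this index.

Screen on constraints: k ≥ 10.8 W/(m·K). Survivors: material X, material Q, material F, material L, material V.
Normalizing units and computing the index:
  material X: σ_y = 266.8 MPa, ρ = 3870 kg/m³
  material Q: σ_y = 415.0 MPa, ρ = 4520 kg/m³
  material F: σ_y = 1634 MPa, ρ = 7900 kg/m³
  material L: σ_y = 280.0 MPa, ρ = 1840 kg/m³
  material V: σ_y = 378.0 MPa, ρ = 3110 kg/m³
  material L: M = 23.3×10⁻³
  material F: M = 17.6×10⁻³
  material V: M = 16.8×10⁻³
  material Q: M = 12.3×10⁻³
  material X: M = 10.7×10⁻³
The maximum is for material L.

material L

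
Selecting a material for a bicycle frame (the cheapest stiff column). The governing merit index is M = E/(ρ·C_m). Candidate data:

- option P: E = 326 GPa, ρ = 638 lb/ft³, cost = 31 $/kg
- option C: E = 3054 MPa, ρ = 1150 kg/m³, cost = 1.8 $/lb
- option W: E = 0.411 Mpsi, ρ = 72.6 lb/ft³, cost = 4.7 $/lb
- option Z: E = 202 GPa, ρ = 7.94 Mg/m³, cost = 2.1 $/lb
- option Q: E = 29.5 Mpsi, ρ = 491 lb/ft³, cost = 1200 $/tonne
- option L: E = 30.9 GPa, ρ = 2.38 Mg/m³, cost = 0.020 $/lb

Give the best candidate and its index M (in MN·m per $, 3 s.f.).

In SI units:
  option P: E = 326.0 GPa, ρ = 10220 kg/m³, cost = 31.00 $/kg
  option C: E = 3.054 GPa, ρ = 1150 kg/m³, cost = 3.968 $/kg
  option W: E = 2.834 GPa, ρ = 1163 kg/m³, cost = 10.36 $/kg
  option Z: E = 202.0 GPa, ρ = 7940 kg/m³, cost = 4.630 $/kg
  option Q: E = 203.4 GPa, ρ = 7865 kg/m³, cost = 1.200 $/kg
  option L: E = 30.90 GPa, ρ = 2380 kg/m³, cost = 0.04409 $/kg
  option L: M = 294 MN·m per $
  option Q: M = 21.6 MN·m per $
  option Z: M = 5.50 MN·m per $
  option P: M = 1.03 MN·m per $
  option C: M = 0.669 MN·m per $
  option W: M = 0.235 MN·m per $
Highest index: option L.

option L, M = 294 MN·m per $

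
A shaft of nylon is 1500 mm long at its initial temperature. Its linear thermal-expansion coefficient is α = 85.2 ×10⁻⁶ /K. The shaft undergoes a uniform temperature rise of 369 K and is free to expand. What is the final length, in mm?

1547.2 mm

ΔL = α·L₀·ΔT = 85.2×10⁻⁶ × 1500 mm × 369.0 K = 47.2 mm.
L = L₀ + ΔL = 1500 + 47.2 = 1547.2 mm.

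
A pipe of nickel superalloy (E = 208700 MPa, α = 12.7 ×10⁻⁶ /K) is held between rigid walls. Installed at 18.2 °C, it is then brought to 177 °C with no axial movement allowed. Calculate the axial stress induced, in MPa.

E = 208700 MPa = 208.7 GPa.
ΔT = 158.8 K. Constrained thermal stress σ = E·α·ΔT = 208.7×10³ MPa × 12.7×10⁻⁶ × 158.8 = 421 MPa (compressive).

421 MPa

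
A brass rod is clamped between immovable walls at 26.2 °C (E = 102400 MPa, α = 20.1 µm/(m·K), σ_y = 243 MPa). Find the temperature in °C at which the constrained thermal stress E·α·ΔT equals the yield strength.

E = 102400 MPa = 102.4 GPa.
E·α·ΔT = 243.0 MPa ⇒ ΔT = 243.0 / (102.4×10³ × 20.1×10⁻⁶) = 118.1 K.
T = 26.2 + 118.1 = 144.3 °C.

144 °C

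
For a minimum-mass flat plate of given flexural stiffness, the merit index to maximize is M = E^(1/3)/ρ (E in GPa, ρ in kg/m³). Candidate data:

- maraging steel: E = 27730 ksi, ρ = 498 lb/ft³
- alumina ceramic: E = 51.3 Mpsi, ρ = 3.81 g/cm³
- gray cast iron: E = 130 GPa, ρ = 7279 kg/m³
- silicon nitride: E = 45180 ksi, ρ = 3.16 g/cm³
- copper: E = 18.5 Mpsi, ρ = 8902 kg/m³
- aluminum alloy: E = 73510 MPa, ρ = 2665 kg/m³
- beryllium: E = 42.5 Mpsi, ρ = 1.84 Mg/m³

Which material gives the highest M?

After converting to SI:
  maraging steel: E = 191.2 GPa, ρ = 7977 kg/m³
  alumina ceramic: E = 353.7 GPa, ρ = 3810 kg/m³
  gray cast iron: E = 130.0 GPa, ρ = 7279 kg/m³
  silicon nitride: E = 311.5 GPa, ρ = 3160 kg/m³
  copper: E = 127.6 GPa, ρ = 8902 kg/m³
  aluminum alloy: E = 73.51 GPa, ρ = 2665 kg/m³
  beryllium: E = 293.0 GPa, ρ = 1840 kg/m³
  beryllium: M = 3.61×10⁻³
  silicon nitride: M = 2.15×10⁻³
  alumina ceramic: M = 1.86×10⁻³
  aluminum alloy: M = 1.57×10⁻³
  maraging steel: M = 0.722×10⁻³
  gray cast iron: M = 0.696×10⁻³
  copper: M = 0.565×10⁻³
Beryllium ranks first.

beryllium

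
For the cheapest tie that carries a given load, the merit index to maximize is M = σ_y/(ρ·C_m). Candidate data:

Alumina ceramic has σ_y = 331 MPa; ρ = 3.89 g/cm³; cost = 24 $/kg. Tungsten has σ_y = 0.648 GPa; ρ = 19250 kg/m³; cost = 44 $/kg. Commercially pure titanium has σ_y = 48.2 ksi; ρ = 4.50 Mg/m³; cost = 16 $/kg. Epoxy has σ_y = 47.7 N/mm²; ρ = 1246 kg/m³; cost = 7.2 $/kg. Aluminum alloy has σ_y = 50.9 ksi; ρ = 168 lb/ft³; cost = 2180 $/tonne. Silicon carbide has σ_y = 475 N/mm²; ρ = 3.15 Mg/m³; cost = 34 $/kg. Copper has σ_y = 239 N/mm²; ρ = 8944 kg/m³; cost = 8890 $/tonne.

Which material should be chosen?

aluminum alloy

Putting every candidate on a common basis:
  alumina ceramic: σ_y = 331.0 MPa, ρ = 3890 kg/m³, cost = 24.00 $/kg
  tungsten: σ_y = 648.0 MPa, ρ = 19250 kg/m³, cost = 44.00 $/kg
  commercially pure titanium: σ_y = 332.3 MPa, ρ = 4500 kg/m³, cost = 16.00 $/kg
  epoxy: σ_y = 47.70 MPa, ρ = 1246 kg/m³, cost = 7.200 $/kg
  aluminum alloy: σ_y = 350.9 MPa, ρ = 2691 kg/m³, cost = 2.180 $/kg
  silicon carbide: σ_y = 475.0 MPa, ρ = 3150 kg/m³, cost = 34.00 $/kg
  copper: σ_y = 239.0 MPa, ρ = 8944 kg/m³, cost = 8.890 $/kg
  aluminum alloy: M = 59.8 kN·m per $
  epoxy: M = 5.32 kN·m per $
  commercially pure titanium: M = 4.62 kN·m per $
  silicon carbide: M = 4.44 kN·m per $
  alumina ceramic: M = 3.55 kN·m per $
  copper: M = 3.01 kN·m per $
  tungsten: M = 0.765 kN·m per $
Aluminum alloy has the largest M.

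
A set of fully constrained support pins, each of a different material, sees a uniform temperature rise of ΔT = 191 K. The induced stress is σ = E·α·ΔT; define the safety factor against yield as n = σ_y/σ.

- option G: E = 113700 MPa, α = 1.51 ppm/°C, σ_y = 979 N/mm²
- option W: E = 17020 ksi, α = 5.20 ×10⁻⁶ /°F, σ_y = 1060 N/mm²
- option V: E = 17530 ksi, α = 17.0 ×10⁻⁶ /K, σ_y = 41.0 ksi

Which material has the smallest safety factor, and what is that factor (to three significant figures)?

option V, n = 0.720

With everything in SI (GPa, ×10⁻⁶/K, MPa):
  option G: E = 113.7, α = 1.51, σ_y = 979.0 → σ = 32.8 MPa, n = 29.9
  option W: E = 117.3, α = 9.36, σ_y = 1060 → σ = 210 MPa, n = 5.05
  option V: E = 120.9, α = 17.0, σ_y = 282.7 → σ = 392 MPa, n = 0.720
Option V has the lowest safety factor, n = 0.720.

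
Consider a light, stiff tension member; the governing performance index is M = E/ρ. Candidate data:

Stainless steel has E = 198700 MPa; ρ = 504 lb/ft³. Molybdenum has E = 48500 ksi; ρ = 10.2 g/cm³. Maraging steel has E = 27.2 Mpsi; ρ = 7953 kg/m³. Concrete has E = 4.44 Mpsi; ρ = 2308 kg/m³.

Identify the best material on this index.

Convert each candidate to consistent units, then evaluate M:
  stainless steel: E = 198.7 GPa, ρ = 8073 kg/m³
  molybdenum: E = 334.4 GPa, ρ = 10200 kg/m³
  maraging steel: E = 187.5 GPa, ρ = 7953 kg/m³
  concrete: E = 30.61 GPa, ρ = 2308 kg/m³
  molybdenum: M = 32.8 MN·m/kg
  stainless steel: M = 24.6 MN·m/kg
  maraging steel: M = 23.6 MN·m/kg
  concrete: M = 13.3 MN·m/kg
Molybdenum has the largest M.

molybdenum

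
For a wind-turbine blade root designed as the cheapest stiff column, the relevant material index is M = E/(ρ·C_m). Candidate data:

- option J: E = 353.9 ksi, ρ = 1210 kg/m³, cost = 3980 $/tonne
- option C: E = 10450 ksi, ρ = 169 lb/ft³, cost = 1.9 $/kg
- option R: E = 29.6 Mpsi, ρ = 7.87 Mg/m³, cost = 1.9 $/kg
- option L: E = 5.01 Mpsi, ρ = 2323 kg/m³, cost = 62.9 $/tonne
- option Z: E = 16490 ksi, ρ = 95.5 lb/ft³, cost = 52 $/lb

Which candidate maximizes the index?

option L

In SI units:
  option J: E = 2.440 GPa, ρ = 1210 kg/m³, cost = 3.980 $/kg
  option C: E = 72.05 GPa, ρ = 2707 kg/m³, cost = 1.900 $/kg
  option R: E = 204.1 GPa, ρ = 7870 kg/m³, cost = 1.900 $/kg
  option L: E = 34.54 GPa, ρ = 2323 kg/m³, cost = 0.06290 $/kg
  option Z: E = 113.7 GPa, ρ = 1530 kg/m³, cost = 114.6 $/kg
  option L: M = 236 MN·m per $
  option C: M = 14.0 MN·m per $
  option R: M = 13.6 MN·m per $
  option Z: M = 0.648 MN·m per $
  option J: M = 0.507 MN·m per $
Highest index: option L.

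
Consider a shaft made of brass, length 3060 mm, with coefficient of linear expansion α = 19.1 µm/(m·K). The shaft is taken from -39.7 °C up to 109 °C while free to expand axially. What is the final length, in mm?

ΔT = 109 − (-39.7) = 148.7 K.
ΔL = α·L₀·ΔT = 19.1×10⁻⁶ × 3060 mm × 148.7 K = 8.69 mm.
L = L₀ + ΔL = 3060 + 8.69 = 3068.7 mm.

3068.7 mm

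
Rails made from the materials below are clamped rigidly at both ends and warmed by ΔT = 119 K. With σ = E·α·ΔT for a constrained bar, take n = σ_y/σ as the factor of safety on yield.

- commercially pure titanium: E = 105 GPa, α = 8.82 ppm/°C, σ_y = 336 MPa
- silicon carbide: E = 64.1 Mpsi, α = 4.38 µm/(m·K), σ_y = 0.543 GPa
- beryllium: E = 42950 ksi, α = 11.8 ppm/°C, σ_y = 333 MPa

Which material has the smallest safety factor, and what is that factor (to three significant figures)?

Converting E to GPa, α to ×10⁻⁶/K, σ_y to MPa, then σ and n for each:
  commercially pure titanium: E = 105.0, α = 8.82, σ_y = 336.0 → σ = 110 MPa, n = 3.05
  silicon carbide: E = 442.0, α = 4.38, σ_y = 543.0 → σ = 230 MPa, n = 2.36
  beryllium: E = 296.1, α = 11.8, σ_y = 333.0 → σ = 416 MPa, n = 0.801
Smallest n: beryllium with n = 0.801.

beryllium, n = 0.801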